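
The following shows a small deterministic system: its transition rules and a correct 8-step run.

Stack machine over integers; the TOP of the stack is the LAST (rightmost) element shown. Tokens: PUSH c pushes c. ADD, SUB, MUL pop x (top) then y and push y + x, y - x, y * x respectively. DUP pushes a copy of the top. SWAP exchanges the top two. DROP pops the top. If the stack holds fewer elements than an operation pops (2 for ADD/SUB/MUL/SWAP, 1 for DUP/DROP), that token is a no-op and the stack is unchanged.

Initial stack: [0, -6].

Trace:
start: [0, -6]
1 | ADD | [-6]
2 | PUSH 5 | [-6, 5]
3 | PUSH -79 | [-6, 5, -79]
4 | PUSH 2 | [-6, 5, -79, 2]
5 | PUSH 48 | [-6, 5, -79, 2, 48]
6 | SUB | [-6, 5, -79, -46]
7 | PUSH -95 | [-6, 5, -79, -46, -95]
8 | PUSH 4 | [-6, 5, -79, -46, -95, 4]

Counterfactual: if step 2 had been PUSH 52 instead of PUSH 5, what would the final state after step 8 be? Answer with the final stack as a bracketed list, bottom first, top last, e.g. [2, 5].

[-6, 52, -79, -46, -95, 4]

(re-executing from step 2 with the substitution; state before step 2: [-6])
2 | PUSH 52 | [-6, 52]
3 | PUSH -79 | [-6, 52, -79]
4 | PUSH 2 | [-6, 52, -79, 2]
5 | PUSH 48 | [-6, 52, -79, 2, 48]
6 | SUB | [-6, 52, -79, -46]
7 | PUSH -95 | [-6, 52, -79, -46, -95]
8 | PUSH 4 | [-6, 52, -79, -46, -95, 4]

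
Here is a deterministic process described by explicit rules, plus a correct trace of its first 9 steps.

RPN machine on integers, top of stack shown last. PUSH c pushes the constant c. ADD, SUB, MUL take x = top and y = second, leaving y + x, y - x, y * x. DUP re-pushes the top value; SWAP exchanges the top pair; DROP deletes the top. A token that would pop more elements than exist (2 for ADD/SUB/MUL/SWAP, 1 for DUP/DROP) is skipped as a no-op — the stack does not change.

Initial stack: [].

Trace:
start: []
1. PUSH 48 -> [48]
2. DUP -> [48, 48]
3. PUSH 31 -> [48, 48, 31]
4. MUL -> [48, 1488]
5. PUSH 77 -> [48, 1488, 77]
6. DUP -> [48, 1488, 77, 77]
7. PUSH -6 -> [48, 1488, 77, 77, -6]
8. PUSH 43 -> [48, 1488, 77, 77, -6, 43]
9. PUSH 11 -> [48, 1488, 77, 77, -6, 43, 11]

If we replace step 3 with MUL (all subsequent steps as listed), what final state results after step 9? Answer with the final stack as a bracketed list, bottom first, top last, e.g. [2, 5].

(re-executing from step 3 with the substitution; state before step 3: [48, 48])
3. MUL -> [2304]
4. MUL -> [2304]
5. PUSH 77 -> [2304, 77]
6. DUP -> [2304, 77, 77]
7. PUSH -6 -> [2304, 77, 77, -6]
8. PUSH 43 -> [2304, 77, 77, -6, 43]
9. PUSH 11 -> [2304, 77, 77, -6, 43, 11]

[2304, 77, 77, -6, 43, 11]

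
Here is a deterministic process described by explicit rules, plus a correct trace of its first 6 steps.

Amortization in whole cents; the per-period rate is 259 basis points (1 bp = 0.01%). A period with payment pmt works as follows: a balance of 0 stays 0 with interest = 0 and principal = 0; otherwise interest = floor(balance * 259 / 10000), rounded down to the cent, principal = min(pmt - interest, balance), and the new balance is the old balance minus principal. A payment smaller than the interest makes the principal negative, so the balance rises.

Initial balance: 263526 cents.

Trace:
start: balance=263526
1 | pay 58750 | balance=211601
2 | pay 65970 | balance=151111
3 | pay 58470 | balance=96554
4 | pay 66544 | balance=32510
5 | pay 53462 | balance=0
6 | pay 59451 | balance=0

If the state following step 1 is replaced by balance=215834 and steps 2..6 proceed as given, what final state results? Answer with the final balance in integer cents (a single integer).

0

state after step 1 := balance=215834
2 | pay 65970 | balance=155454
3 | pay 58470 | balance=101010
4 | pay 66544 | balance=37082
5 | pay 53462 | balance=0
6 | pay 59451 | balance=0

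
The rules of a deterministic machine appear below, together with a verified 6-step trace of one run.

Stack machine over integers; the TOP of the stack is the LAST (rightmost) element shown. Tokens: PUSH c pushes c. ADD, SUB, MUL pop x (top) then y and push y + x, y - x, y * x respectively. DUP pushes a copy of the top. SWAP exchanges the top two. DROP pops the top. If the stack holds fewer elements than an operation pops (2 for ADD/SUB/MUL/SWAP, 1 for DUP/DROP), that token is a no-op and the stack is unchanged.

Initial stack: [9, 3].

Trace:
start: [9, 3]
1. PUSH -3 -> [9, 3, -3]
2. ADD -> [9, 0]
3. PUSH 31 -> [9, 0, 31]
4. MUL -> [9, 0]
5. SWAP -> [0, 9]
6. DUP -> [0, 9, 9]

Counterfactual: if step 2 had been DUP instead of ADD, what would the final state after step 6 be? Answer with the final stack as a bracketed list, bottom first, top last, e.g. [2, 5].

[9, 3, -93, -3, -3]

(re-executing from step 2 with the substitution; state before step 2: [9, 3, -3])
2. DUP -> [9, 3, -3, -3]
3. PUSH 31 -> [9, 3, -3, -3, 31]
4. MUL -> [9, 3, -3, -93]
5. SWAP -> [9, 3, -93, -3]
6. DUP -> [9, 3, -93, -3, -3]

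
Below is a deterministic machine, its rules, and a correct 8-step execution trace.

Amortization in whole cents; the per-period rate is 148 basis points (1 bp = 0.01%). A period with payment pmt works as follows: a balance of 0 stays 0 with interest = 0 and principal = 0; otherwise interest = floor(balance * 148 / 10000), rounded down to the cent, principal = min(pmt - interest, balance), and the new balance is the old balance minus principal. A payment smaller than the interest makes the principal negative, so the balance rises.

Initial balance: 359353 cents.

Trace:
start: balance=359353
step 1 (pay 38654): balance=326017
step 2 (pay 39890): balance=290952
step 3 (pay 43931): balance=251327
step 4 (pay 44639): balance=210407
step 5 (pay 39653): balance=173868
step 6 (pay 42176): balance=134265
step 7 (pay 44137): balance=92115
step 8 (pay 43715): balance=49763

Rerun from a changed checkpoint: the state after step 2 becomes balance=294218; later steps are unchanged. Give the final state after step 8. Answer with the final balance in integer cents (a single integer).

state after step 2 := balance=294218
step 3 (pay 43931): balance=254641
step 4 (pay 44639): balance=213770
step 5 (pay 39653): balance=177280
step 6 (pay 42176): balance=137727
step 7 (pay 44137): balance=95628
step 8 (pay 43715): balance=53328

53328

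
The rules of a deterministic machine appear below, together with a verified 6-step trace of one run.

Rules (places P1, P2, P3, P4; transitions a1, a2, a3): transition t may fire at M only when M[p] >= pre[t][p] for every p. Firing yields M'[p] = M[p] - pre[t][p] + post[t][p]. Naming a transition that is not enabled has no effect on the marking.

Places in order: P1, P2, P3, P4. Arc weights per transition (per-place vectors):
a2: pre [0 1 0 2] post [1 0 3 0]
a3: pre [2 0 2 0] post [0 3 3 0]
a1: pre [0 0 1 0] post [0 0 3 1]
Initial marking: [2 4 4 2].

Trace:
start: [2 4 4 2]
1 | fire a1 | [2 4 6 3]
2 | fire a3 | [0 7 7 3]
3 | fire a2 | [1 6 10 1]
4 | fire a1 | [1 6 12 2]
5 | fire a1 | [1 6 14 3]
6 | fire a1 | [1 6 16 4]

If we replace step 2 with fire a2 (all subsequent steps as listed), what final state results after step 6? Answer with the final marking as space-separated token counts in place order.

(re-executing from step 2 with the substitution; state before step 2: [2 4 6 3])
2 | fire a2 | [3 3 9 1]
3 | fire a2 | [3 3 9 1]
4 | fire a1 | [3 3 11 2]
5 | fire a1 | [3 3 13 3]
6 | fire a1 | [3 3 15 4]

3 3 15 4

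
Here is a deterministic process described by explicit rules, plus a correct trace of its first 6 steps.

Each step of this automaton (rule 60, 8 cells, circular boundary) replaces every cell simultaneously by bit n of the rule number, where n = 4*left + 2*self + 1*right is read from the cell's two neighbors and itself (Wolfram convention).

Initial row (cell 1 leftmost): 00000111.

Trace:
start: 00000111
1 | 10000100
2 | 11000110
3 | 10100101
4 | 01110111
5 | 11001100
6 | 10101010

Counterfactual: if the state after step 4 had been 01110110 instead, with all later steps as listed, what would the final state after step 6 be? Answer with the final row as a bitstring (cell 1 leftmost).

state after step 4 := 01110110
5 | 01001101
6 | 11101011

11101011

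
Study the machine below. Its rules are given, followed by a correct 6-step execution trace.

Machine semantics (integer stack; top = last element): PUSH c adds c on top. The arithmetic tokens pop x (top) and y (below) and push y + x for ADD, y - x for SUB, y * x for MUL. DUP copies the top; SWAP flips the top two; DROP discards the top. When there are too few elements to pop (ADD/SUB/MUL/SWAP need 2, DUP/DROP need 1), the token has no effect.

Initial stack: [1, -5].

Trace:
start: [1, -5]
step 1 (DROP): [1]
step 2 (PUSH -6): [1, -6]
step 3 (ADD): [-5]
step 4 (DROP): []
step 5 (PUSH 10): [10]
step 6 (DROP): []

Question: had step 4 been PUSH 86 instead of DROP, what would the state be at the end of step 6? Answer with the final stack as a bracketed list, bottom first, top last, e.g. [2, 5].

[-5, 86]

(re-executing from step 4 with the substitution; state before step 4: [-5])
step 4 (PUSH 86): [-5, 86]
step 5 (PUSH 10): [-5, 86, 10]
step 6 (DROP): [-5, 86]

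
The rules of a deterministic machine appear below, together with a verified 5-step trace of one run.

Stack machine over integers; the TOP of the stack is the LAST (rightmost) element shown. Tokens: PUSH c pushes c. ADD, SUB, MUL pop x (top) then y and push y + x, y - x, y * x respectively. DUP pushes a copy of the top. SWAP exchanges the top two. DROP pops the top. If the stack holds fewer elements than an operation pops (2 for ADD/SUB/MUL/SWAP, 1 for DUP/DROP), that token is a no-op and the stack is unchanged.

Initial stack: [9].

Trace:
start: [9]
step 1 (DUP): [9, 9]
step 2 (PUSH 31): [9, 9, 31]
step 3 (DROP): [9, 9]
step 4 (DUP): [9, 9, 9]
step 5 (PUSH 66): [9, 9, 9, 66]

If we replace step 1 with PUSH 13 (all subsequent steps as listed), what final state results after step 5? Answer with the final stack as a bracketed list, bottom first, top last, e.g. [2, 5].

[9, 13, 13, 66]

(re-executing from step 1 with the substitution; state before step 1: [9])
step 1 (PUSH 13): [9, 13]
step 2 (PUSH 31): [9, 13, 31]
step 3 (DROP): [9, 13]
step 4 (DUP): [9, 13, 13]
step 5 (PUSH 66): [9, 13, 13, 66]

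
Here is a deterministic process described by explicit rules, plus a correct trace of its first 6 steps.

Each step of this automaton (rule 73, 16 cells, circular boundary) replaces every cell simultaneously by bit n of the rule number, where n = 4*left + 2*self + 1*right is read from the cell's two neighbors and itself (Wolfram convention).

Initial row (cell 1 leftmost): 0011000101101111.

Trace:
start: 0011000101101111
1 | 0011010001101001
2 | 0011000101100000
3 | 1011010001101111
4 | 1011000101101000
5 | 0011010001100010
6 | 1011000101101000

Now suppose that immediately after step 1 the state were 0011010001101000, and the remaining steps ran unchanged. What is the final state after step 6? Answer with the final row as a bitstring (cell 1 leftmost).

1011000101101000

state after step 1 := 0011010001101000
2 | 1011000101100011
3 | 1011010001101010
4 | 0011000101100000
5 | 1011010001101111
6 | 1011000101101000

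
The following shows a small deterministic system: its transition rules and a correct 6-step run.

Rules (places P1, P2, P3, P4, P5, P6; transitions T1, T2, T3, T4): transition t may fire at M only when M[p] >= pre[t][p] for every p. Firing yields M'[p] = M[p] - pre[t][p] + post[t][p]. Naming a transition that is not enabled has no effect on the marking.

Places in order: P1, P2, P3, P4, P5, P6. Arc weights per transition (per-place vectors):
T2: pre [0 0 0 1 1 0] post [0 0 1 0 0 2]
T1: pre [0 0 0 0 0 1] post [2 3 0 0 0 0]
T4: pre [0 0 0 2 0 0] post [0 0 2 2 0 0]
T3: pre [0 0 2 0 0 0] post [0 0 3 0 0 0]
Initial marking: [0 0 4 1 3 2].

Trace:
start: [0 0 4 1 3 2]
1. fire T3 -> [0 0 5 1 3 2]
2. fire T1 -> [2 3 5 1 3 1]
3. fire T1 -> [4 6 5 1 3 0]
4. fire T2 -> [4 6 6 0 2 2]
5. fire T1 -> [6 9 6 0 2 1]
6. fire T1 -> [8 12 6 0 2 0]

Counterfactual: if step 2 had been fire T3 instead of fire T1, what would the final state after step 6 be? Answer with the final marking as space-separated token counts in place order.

6 9 7 0 2 1

(re-executing from step 2 with the substitution; state before step 2: [0 0 5 1 3 2])
2. fire T3 -> [0 0 6 1 3 2]
3. fire T1 -> [2 3 6 1 3 1]
4. fire T2 -> [2 3 7 0 2 3]
5. fire T1 -> [4 6 7 0 2 2]
6. fire T1 -> [6 9 7 0 2 1]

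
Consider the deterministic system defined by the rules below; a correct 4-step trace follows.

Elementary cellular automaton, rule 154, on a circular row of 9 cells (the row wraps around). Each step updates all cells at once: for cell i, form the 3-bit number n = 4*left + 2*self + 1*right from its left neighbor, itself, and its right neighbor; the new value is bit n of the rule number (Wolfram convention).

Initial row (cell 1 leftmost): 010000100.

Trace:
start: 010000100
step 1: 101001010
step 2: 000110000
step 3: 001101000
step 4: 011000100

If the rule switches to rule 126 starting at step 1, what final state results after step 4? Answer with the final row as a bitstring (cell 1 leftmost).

101111011

(re-executing steps 1..4 under rule 126; state before step 1: 010000100)
step 1: 111001110
step 2: 101111011
step 3: 111001110
step 4: 101111011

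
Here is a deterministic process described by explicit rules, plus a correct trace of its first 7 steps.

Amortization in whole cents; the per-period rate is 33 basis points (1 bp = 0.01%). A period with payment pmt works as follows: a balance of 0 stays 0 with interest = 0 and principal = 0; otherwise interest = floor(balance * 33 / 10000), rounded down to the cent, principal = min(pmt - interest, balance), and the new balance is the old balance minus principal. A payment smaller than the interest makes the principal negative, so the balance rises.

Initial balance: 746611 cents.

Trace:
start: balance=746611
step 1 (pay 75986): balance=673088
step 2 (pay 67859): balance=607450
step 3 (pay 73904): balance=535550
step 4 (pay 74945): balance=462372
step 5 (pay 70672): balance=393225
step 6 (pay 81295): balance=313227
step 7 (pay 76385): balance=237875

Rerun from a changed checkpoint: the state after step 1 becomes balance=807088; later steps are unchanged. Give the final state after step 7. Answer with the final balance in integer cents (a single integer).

state after step 1 := balance=807088
step 2 (pay 67859): balance=741892
step 3 (pay 73904): balance=670436
step 4 (pay 74945): balance=597703
step 5 (pay 70672): balance=529003
step 6 (pay 81295): balance=449453
step 7 (pay 76385): balance=374551

374551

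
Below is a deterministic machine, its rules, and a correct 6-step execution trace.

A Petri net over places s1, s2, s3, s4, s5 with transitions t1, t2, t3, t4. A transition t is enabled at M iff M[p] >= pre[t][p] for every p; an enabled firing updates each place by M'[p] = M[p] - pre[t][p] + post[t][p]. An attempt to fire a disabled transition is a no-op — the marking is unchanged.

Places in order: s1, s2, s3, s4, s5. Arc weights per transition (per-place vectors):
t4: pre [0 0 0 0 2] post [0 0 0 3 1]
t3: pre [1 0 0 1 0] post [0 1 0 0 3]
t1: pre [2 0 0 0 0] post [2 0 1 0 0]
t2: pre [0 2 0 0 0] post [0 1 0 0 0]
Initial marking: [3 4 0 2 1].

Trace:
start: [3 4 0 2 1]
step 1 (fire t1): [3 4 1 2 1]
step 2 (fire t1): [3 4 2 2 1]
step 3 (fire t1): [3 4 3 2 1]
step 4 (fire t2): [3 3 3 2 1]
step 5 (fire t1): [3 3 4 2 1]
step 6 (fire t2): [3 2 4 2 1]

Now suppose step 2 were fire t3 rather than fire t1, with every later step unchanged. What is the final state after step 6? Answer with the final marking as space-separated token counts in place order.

(re-executing from step 2 with the substitution; state before step 2: [3 4 1 2 1])
step 2 (fire t3): [2 5 1 1 4]
step 3 (fire t1): [2 5 2 1 4]
step 4 (fire t2): [2 4 2 1 4]
step 5 (fire t1): [2 4 3 1 4]
step 6 (fire t2): [2 3 3 1 4]

2 3 3 1 4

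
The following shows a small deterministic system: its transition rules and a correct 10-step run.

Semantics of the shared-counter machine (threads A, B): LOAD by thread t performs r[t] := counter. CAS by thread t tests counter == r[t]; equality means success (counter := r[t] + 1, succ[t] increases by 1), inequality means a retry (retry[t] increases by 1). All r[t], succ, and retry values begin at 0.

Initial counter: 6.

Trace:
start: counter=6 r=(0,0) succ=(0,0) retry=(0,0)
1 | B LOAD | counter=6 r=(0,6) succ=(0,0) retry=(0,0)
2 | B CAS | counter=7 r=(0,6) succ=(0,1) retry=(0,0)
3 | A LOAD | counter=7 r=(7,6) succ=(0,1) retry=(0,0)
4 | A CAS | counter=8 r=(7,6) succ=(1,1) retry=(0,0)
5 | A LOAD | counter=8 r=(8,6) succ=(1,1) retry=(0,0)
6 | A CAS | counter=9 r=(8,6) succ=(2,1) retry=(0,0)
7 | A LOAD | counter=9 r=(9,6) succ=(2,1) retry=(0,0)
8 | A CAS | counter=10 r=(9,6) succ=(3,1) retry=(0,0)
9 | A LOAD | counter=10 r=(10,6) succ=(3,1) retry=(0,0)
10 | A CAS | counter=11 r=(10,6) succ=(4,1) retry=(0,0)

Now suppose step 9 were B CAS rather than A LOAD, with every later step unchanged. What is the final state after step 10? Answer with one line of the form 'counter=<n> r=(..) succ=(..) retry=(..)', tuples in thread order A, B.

counter=10 r=(9,6) succ=(3,1) retry=(1,1)

(re-executing from step 9 with the substitution; state before step 9: counter=10 r=(9,6) succ=(3,1) retry=(0,0))
9 | B CAS | counter=10 r=(9,6) succ=(3,1) retry=(0,1)
10 | A CAS | counter=10 r=(9,6) succ=(3,1) retry=(1,1)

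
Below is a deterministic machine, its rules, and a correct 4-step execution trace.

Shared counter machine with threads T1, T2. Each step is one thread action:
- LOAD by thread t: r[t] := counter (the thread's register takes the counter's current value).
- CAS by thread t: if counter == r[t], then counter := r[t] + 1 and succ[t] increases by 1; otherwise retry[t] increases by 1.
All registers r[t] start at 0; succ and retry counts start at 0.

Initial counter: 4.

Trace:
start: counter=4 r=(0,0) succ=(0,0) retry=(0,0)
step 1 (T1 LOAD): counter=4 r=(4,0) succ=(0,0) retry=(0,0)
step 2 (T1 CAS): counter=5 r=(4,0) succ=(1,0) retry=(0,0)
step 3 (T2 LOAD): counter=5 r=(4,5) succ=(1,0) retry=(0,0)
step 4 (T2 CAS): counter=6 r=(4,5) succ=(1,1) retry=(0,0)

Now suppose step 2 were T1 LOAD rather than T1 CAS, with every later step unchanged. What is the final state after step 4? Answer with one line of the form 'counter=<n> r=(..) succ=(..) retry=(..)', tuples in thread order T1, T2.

counter=5 r=(4,4) succ=(0,1) retry=(0,0)

(re-executing from step 2 with the substitution; state before step 2: counter=4 r=(4,0) succ=(0,0) retry=(0,0))
step 2 (T1 LOAD): counter=4 r=(4,0) succ=(0,0) retry=(0,0)
step 3 (T2 LOAD): counter=4 r=(4,4) succ=(0,0) retry=(0,0)
step 4 (T2 CAS): counter=5 r=(4,4) succ=(0,1) retry=(0,0)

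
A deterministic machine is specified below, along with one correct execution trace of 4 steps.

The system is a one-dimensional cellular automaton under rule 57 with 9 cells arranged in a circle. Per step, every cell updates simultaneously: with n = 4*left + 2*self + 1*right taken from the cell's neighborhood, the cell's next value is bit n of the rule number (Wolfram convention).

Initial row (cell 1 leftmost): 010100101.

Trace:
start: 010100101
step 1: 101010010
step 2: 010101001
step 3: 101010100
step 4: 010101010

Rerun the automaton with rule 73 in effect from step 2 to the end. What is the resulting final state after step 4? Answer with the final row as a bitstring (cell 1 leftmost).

000000000

(re-executing steps 2..4 under rule 73; state before step 2: 101010010)
step 2: 000000000
step 3: 111111111
step 4: 000000000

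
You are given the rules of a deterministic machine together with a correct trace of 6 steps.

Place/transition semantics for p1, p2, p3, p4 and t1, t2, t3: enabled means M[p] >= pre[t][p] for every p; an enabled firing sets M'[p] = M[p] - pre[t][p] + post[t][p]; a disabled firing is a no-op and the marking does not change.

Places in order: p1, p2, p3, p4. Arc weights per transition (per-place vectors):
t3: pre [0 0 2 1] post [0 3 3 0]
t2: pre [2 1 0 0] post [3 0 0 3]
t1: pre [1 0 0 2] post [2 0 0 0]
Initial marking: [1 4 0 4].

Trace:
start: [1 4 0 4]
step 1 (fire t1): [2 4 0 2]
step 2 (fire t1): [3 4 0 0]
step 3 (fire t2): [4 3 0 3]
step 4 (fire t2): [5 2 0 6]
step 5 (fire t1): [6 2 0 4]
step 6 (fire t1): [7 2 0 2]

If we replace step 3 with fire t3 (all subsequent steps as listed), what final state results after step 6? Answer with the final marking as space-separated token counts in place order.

(re-executing from step 3 with the substitution; state before step 3: [3 4 0 0])
step 3 (fire t3): [3 4 0 0]
step 4 (fire t2): [4 3 0 3]
step 5 (fire t1): [5 3 0 1]
step 6 (fire t1): [5 3 0 1]

5 3 0 1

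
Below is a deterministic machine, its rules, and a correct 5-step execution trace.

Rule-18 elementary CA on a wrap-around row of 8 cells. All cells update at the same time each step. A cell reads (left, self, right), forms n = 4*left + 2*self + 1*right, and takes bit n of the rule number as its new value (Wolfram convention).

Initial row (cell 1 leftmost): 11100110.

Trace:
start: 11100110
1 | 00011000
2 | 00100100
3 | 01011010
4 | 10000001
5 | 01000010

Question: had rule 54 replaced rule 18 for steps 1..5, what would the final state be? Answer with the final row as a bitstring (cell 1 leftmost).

11001111

(re-executing steps 1..5 under rule 54; state before step 1: 11100110)
1 | 00011001
2 | 10100111
3 | 01111000
4 | 10000100
5 | 11001111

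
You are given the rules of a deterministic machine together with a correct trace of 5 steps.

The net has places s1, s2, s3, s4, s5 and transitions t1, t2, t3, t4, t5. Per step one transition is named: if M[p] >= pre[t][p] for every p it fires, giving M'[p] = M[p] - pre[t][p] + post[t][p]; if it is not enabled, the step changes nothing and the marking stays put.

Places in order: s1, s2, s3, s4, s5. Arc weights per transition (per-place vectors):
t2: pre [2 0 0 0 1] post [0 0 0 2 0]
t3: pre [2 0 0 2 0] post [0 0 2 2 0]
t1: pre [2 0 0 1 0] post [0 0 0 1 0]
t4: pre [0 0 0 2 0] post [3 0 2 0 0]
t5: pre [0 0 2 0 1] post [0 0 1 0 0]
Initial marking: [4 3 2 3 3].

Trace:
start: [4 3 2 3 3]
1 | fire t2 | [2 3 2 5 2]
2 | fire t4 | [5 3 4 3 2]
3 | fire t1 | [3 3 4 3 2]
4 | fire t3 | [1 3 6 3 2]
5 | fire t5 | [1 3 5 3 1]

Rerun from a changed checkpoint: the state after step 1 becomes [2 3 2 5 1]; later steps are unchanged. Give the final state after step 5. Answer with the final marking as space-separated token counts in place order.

1 3 5 3 0

state after step 1 := [2 3 2 5 1]
2 | fire t4 | [5 3 4 3 1]
3 | fire t1 | [3 3 4 3 1]
4 | fire t3 | [1 3 6 3 1]
5 | fire t5 | [1 3 5 3 0]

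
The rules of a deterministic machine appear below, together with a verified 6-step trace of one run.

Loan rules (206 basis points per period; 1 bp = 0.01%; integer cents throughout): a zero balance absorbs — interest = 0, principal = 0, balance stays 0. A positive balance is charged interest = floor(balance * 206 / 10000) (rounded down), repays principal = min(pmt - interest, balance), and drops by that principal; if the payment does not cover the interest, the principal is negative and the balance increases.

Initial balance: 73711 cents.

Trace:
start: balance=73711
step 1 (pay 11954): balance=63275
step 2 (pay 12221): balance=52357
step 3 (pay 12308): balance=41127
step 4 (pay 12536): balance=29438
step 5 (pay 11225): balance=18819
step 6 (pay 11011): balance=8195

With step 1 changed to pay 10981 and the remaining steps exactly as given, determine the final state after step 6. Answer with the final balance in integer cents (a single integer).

9273

(re-executing from step 1 with the substitution; state before step 1: balance=73711)
step 1 (pay 10981): balance=64248
step 2 (pay 12221): balance=53350
step 3 (pay 12308): balance=42141
step 4 (pay 12536): balance=30473
step 5 (pay 11225): balance=19875
step 6 (pay 11011): balance=9273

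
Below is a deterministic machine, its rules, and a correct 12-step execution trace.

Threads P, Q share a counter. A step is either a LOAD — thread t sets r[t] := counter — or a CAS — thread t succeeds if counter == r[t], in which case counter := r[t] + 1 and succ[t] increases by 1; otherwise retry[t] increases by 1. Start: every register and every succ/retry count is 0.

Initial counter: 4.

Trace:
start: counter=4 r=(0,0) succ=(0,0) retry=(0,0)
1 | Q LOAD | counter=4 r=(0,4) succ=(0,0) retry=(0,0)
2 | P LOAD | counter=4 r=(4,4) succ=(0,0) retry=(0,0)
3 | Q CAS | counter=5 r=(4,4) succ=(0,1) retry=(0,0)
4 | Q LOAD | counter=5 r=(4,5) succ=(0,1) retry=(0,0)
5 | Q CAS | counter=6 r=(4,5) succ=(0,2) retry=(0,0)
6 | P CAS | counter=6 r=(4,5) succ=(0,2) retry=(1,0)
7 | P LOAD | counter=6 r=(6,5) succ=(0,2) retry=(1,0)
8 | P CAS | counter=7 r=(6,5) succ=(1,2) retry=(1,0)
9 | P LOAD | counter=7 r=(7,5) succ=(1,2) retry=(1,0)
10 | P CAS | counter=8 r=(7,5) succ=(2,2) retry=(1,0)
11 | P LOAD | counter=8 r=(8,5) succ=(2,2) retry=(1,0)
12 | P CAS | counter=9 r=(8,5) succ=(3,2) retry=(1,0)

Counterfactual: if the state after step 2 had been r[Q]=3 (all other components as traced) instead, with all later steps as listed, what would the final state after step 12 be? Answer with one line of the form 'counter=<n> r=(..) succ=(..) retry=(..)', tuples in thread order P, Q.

counter=8 r=(7,4) succ=(3,1) retry=(1,1)

state after step 2 := counter=4 r=(4,3) succ=(0,0) retry=(0,0)
3 | Q CAS | counter=4 r=(4,3) succ=(0,0) retry=(0,1)
4 | Q LOAD | counter=4 r=(4,4) succ=(0,0) retry=(0,1)
5 | Q CAS | counter=5 r=(4,4) succ=(0,1) retry=(0,1)
6 | P CAS | counter=5 r=(4,4) succ=(0,1) retry=(1,1)
7 | P LOAD | counter=5 r=(5,4) succ=(0,1) retry=(1,1)
8 | P CAS | counter=6 r=(5,4) succ=(1,1) retry=(1,1)
9 | P LOAD | counter=6 r=(6,4) succ=(1,1) retry=(1,1)
10 | P CAS | counter=7 r=(6,4) succ=(2,1) retry=(1,1)
11 | P LOAD | counter=7 r=(7,4) succ=(2,1) retry=(1,1)
12 | P CAS | counter=8 r=(7,4) succ=(3,1) retry=(1,1)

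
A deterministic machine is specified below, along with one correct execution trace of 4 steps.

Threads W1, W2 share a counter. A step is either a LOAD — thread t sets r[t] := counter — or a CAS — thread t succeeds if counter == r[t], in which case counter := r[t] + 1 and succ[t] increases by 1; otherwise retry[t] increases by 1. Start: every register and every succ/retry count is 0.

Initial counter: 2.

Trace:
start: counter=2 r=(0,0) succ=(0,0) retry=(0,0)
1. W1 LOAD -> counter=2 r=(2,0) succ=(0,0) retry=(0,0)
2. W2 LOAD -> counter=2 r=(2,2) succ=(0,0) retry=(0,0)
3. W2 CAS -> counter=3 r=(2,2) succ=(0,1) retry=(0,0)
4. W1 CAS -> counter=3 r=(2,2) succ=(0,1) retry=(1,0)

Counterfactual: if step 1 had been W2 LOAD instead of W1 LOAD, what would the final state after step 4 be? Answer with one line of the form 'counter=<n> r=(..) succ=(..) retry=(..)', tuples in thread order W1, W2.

counter=3 r=(0,2) succ=(0,1) retry=(1,0)

(re-executing from step 1 with the substitution; state before step 1: counter=2 r=(0,0) succ=(0,0) retry=(0,0))
1. W2 LOAD -> counter=2 r=(0,2) succ=(0,0) retry=(0,0)
2. W2 LOAD -> counter=2 r=(0,2) succ=(0,0) retry=(0,0)
3. W2 CAS -> counter=3 r=(0,2) succ=(0,1) retry=(0,0)
4. W1 CAS -> counter=3 r=(0,2) succ=(0,1) retry=(1,0)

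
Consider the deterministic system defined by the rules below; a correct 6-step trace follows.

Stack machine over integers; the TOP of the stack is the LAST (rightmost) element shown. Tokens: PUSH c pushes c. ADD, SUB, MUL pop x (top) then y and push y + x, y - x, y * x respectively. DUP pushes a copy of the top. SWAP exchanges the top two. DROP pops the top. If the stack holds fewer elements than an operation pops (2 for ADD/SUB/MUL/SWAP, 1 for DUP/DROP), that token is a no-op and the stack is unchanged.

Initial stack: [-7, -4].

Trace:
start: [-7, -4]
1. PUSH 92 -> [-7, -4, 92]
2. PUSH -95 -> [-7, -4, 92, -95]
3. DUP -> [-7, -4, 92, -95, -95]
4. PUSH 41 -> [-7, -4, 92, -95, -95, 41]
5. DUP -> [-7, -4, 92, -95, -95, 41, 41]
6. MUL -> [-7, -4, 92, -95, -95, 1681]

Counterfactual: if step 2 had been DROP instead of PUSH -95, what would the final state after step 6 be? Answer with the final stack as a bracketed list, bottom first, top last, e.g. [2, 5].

(re-executing from step 2 with the substitution; state before step 2: [-7, -4, 92])
2. DROP -> [-7, -4]
3. DUP -> [-7, -4, -4]
4. PUSH 41 -> [-7, -4, -4, 41]
5. DUP -> [-7, -4, -4, 41, 41]
6. MUL -> [-7, -4, -4, 1681]

[-7, -4, -4, 1681]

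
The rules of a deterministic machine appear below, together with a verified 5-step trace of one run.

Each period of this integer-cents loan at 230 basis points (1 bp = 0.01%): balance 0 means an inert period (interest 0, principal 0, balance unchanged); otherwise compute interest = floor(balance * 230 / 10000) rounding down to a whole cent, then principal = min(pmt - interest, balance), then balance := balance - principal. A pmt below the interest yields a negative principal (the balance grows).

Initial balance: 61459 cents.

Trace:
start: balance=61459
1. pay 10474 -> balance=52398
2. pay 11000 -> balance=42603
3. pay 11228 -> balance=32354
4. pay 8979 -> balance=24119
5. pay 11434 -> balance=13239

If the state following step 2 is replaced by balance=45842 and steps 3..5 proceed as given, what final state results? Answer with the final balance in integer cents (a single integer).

state after step 2 := balance=45842
3. pay 11228 -> balance=35668
4. pay 8979 -> balance=27509
5. pay 11434 -> balance=16707

16707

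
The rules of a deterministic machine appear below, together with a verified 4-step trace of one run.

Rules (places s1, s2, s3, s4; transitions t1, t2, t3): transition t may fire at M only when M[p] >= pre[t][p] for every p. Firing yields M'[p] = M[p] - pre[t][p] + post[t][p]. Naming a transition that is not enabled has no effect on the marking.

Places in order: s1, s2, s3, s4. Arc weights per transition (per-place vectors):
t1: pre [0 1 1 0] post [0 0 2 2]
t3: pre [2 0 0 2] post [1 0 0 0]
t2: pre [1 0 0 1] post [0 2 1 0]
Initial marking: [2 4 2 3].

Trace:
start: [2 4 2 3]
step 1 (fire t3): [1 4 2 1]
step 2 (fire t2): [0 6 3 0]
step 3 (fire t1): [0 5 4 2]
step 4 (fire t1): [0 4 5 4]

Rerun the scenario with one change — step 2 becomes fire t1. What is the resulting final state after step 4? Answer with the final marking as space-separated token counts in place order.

1 1 5 7

(re-executing from step 2 with the substitution; state before step 2: [1 4 2 1])
step 2 (fire t1): [1 3 3 3]
step 3 (fire t1): [1 2 4 5]
step 4 (fire t1): [1 1 5 7]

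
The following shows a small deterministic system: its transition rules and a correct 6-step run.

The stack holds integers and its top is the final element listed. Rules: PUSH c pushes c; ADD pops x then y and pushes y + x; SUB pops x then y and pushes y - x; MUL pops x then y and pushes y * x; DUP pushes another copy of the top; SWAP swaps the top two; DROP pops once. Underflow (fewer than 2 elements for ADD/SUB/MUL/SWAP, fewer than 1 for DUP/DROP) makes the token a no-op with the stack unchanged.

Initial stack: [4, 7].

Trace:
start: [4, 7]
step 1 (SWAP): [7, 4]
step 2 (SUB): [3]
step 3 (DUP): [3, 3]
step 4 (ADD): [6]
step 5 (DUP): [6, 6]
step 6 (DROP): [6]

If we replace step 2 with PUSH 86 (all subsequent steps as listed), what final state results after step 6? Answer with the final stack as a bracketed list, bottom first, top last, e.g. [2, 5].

(re-executing from step 2 with the substitution; state before step 2: [7, 4])
step 2 (PUSH 86): [7, 4, 86]
step 3 (DUP): [7, 4, 86, 86]
step 4 (ADD): [7, 4, 172]
step 5 (DUP): [7, 4, 172, 172]
step 6 (DROP): [7, 4, 172]

[7, 4, 172]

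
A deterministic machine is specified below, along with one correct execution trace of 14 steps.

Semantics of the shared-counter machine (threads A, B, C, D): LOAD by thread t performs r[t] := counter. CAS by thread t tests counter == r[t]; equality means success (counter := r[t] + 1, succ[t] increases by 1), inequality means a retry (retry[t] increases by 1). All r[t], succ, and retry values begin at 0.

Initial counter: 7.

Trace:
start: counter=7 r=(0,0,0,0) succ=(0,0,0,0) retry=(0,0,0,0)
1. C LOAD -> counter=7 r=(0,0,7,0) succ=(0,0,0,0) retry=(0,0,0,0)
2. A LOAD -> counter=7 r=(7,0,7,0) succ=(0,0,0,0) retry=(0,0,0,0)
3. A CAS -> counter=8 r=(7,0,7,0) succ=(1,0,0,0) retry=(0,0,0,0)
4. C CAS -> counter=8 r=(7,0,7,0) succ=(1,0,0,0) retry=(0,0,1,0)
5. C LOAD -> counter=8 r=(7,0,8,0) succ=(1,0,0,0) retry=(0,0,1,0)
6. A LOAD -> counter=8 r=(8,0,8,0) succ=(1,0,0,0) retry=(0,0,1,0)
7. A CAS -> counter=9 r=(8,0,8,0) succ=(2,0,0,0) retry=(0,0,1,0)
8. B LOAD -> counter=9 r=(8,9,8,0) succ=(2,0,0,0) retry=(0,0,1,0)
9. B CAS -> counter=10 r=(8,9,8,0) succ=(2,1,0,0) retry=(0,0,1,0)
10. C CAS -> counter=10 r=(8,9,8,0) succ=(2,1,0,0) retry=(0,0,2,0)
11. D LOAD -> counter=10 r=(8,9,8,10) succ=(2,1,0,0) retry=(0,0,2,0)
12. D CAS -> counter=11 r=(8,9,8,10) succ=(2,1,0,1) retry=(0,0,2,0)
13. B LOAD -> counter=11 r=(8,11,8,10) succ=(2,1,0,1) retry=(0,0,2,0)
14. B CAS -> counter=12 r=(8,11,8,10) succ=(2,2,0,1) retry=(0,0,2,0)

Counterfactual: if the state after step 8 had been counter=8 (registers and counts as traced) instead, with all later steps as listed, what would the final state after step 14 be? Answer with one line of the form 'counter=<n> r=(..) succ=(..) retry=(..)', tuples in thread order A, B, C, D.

state after step 8 := counter=8 r=(8,9,8,0) succ=(2,0,0,0) retry=(0,0,1,0)
9. B CAS -> counter=8 r=(8,9,8,0) succ=(2,0,0,0) retry=(0,1,1,0)
10. C CAS -> counter=9 r=(8,9,8,0) succ=(2,0,1,0) retry=(0,1,1,0)
11. D LOAD -> counter=9 r=(8,9,8,9) succ=(2,0,1,0) retry=(0,1,1,0)
12. D CAS -> counter=10 r=(8,9,8,9) succ=(2,0,1,1) retry=(0,1,1,0)
13. B LOAD -> counter=10 r=(8,10,8,9) succ=(2,0,1,1) retry=(0,1,1,0)
14. B CAS -> counter=11 r=(8,10,8,9) succ=(2,1,1,1) retry=(0,1,1,0)

counter=11 r=(8,10,8,9) succ=(2,1,1,1) retry=(0,1,1,0)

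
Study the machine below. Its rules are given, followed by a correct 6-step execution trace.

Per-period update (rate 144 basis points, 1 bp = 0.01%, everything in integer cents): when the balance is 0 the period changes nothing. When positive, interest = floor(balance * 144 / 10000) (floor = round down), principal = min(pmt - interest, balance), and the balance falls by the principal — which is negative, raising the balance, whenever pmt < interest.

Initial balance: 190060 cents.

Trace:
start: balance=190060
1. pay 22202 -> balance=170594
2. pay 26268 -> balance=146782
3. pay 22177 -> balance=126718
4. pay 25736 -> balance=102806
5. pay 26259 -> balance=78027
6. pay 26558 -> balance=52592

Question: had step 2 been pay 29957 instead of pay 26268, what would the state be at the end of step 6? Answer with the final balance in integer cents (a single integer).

(re-executing from step 2 with the substitution; state before step 2: balance=170594)
2. pay 29957 -> balance=143093
3. pay 22177 -> balance=122976
4. pay 25736 -> balance=99010
5. pay 26259 -> balance=74176
6. pay 26558 -> balance=48686

48686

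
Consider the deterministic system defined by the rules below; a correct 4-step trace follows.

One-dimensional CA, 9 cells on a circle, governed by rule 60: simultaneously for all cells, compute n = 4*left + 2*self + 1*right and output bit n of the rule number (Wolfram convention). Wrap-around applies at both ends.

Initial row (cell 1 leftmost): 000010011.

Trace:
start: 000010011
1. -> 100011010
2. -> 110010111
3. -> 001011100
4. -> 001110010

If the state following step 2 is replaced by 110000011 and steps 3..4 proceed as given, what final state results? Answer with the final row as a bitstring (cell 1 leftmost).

001100011

state after step 2 := 110000011
3. -> 001000010
4. -> 001100011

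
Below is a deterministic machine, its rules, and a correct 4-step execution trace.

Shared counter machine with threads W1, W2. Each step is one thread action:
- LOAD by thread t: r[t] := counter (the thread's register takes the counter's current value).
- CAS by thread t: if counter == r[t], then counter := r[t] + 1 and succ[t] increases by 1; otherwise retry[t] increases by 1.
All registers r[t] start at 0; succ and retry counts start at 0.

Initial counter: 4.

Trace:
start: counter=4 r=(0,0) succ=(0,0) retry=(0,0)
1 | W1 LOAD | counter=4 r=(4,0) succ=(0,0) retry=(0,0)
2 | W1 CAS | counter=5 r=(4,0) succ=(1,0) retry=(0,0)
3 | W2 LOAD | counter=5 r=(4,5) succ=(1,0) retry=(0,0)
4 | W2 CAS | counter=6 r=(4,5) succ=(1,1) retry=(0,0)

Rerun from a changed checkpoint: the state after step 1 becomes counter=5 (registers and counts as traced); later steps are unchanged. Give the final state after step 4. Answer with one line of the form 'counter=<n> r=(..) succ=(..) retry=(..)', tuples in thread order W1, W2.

counter=6 r=(4,5) succ=(0,1) retry=(1,0)

state after step 1 := counter=5 r=(4,0) succ=(0,0) retry=(0,0)
2 | W1 CAS | counter=5 r=(4,0) succ=(0,0) retry=(1,0)
3 | W2 LOAD | counter=5 r=(4,5) succ=(0,0) retry=(1,0)
4 | W2 CAS | counter=6 r=(4,5) succ=(0,1) retry=(1,0)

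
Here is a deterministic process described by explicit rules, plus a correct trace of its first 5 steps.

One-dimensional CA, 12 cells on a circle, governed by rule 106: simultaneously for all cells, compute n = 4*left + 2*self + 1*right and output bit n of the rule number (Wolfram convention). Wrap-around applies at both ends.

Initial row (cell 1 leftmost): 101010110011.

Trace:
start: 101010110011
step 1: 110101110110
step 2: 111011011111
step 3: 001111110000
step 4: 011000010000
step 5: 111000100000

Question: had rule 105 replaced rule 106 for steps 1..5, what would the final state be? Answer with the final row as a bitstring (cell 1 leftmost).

100010001000

(re-executing steps 1..5 under rule 105; state before step 1: 101010110011)
step 1: 110101110010
step 2: 111011010001
step 3: 001111100101
step 4: 001000100010
step 5: 100010001000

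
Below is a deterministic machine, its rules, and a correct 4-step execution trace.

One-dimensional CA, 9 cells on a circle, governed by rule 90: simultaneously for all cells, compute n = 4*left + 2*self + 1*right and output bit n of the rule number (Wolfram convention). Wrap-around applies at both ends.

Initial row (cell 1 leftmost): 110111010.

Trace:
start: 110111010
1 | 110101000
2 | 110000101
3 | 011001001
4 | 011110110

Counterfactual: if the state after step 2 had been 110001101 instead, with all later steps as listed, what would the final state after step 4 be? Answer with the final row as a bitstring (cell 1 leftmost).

011010100

state after step 2 := 110001101
3 | 011011101
4 | 011010100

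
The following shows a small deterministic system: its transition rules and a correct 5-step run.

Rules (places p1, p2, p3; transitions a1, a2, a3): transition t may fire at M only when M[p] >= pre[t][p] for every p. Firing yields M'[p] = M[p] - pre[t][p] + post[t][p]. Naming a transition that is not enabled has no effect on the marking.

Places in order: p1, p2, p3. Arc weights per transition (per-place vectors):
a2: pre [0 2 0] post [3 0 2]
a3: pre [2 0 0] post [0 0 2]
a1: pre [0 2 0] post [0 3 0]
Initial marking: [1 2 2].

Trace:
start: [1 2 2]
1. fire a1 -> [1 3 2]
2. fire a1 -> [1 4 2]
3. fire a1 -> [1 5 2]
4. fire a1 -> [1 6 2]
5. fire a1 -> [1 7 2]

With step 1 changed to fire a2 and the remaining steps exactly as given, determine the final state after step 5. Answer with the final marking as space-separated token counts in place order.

4 0 4

(re-executing from step 1 with the substitution; state before step 1: [1 2 2])
1. fire a2 -> [4 0 4]
2. fire a1 -> [4 0 4]
3. fire a1 -> [4 0 4]
4. fire a1 -> [4 0 4]
5. fire a1 -> [4 0 4]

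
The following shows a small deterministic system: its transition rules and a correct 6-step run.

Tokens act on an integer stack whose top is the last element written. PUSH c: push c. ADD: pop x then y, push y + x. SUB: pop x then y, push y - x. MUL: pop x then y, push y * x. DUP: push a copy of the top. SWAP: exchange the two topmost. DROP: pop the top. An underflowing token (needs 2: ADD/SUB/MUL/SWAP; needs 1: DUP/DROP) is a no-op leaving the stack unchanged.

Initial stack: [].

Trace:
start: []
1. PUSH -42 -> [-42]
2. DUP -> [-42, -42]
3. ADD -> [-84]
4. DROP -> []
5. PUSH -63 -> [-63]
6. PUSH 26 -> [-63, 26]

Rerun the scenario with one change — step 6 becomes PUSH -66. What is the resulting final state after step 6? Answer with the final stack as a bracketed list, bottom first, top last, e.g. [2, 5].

(re-executing from step 6 with the substitution; state before step 6: [-63])
6. PUSH -66 -> [-63, -66]

[-63, -66]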